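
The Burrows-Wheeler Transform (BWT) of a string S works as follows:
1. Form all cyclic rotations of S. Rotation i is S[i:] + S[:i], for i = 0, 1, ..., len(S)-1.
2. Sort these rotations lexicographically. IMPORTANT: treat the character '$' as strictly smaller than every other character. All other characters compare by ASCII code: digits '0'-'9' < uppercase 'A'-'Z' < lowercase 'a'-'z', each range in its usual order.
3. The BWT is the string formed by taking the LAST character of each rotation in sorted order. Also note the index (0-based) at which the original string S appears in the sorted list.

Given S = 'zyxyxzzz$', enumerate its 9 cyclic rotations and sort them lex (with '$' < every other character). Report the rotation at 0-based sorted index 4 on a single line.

All 9 rotations (rotation i = S[i:]+S[:i]):
  rot[0] = zyxyxzzz$
  rot[1] = yxyxzzz$z
  rot[2] = xyxzzz$zy
  rot[3] = yxzzz$zyx
  rot[4] = xzzz$zyxy
  rot[5] = zzz$zyxyx
  rot[6] = zz$zyxyxz
  rot[7] = z$zyxyxzz
  rot[8] = $zyxyxzzz
Sorted (with $ < everything):
  sorted[0] = $zyxyxzzz
  sorted[1] = xyxzzz$zy
  sorted[2] = xzzz$zyxy
  sorted[3] = yxyxzzz$z
  sorted[4] = yxzzz$zyx
  sorted[5] = z$zyxyxzz
  sorted[6] = zyxyxzzz$
  sorted[7] = zz$zyxyxz
  sorted[8] = zzz$zyxyx
sorted[4] = yxzzz$zyx

Answer: yxzzz$zyx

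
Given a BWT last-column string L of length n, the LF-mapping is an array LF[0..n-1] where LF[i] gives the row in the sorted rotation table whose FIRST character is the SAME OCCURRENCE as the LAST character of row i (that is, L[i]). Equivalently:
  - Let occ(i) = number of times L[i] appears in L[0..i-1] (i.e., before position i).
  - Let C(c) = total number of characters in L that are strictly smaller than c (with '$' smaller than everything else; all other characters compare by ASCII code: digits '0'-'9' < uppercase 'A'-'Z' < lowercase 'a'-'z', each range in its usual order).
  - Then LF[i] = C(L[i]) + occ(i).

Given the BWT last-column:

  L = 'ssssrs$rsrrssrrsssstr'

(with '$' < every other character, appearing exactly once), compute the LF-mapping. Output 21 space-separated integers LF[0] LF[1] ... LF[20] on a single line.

Answer: 8 9 10 11 1 12 0 2 13 3 4 14 15 5 6 16 17 18 19 20 7

Derivation:
Char counts: '$':1, 'r':7, 's':12, 't':1
C (first-col start): C('$')=0, C('r')=1, C('s')=8, C('t')=20
L[0]='s': occ=0, LF[0]=C('s')+0=8+0=8
L[1]='s': occ=1, LF[1]=C('s')+1=8+1=9
L[2]='s': occ=2, LF[2]=C('s')+2=8+2=10
L[3]='s': occ=3, LF[3]=C('s')+3=8+3=11
L[4]='r': occ=0, LF[4]=C('r')+0=1+0=1
L[5]='s': occ=4, LF[5]=C('s')+4=8+4=12
L[6]='$': occ=0, LF[6]=C('$')+0=0+0=0
L[7]='r': occ=1, LF[7]=C('r')+1=1+1=2
L[8]='s': occ=5, LF[8]=C('s')+5=8+5=13
L[9]='r': occ=2, LF[9]=C('r')+2=1+2=3
L[10]='r': occ=3, LF[10]=C('r')+3=1+3=4
L[11]='s': occ=6, LF[11]=C('s')+6=8+6=14
L[12]='s': occ=7, LF[12]=C('s')+7=8+7=15
L[13]='r': occ=4, LF[13]=C('r')+4=1+4=5
L[14]='r': occ=5, LF[14]=C('r')+5=1+5=6
L[15]='s': occ=8, LF[15]=C('s')+8=8+8=16
L[16]='s': occ=9, LF[16]=C('s')+9=8+9=17
L[17]='s': occ=10, LF[17]=C('s')+10=8+10=18
L[18]='s': occ=11, LF[18]=C('s')+11=8+11=19
L[19]='t': occ=0, LF[19]=C('t')+0=20+0=20
L[20]='r': occ=6, LF[20]=C('r')+6=1+6=7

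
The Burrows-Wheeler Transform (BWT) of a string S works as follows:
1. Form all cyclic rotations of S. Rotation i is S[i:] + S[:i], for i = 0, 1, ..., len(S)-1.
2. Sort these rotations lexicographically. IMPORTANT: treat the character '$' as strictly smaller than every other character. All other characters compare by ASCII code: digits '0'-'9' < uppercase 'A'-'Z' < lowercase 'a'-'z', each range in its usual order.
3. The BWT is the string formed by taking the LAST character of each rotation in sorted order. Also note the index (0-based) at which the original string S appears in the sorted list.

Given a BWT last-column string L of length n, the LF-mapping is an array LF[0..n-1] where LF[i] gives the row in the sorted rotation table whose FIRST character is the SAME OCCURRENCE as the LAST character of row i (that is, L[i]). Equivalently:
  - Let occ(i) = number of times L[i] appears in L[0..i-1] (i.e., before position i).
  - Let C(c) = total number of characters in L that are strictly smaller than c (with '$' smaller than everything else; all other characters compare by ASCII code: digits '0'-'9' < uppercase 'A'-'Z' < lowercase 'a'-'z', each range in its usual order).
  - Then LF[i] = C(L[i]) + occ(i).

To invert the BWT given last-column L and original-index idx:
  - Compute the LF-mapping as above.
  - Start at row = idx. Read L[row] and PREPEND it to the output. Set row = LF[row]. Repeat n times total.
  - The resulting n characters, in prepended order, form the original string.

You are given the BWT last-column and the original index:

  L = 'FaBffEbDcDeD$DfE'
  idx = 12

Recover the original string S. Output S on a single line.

Answer: ebEDfDaBDEffDcF$

Derivation:
LF mapping: 8 9 1 13 14 6 10 2 11 3 12 4 0 5 15 7
Walk LF starting at row 12, prepending L[row]:
  step 1: row=12, L[12]='$', prepend. Next row=LF[12]=0
  step 2: row=0, L[0]='F', prepend. Next row=LF[0]=8
  step 3: row=8, L[8]='c', prepend. Next row=LF[8]=11
  step 4: row=11, L[11]='D', prepend. Next row=LF[11]=4
  step 5: row=4, L[4]='f', prepend. Next row=LF[4]=14
  step 6: row=14, L[14]='f', prepend. Next row=LF[14]=15
  step 7: row=15, L[15]='E', prepend. Next row=LF[15]=7
  step 8: row=7, L[7]='D', prepend. Next row=LF[7]=2
  step 9: row=2, L[2]='B', prepend. Next row=LF[2]=1
  step 10: row=1, L[1]='a', prepend. Next row=LF[1]=9
  step 11: row=9, L[9]='D', prepend. Next row=LF[9]=3
  step 12: row=3, L[3]='f', prepend. Next row=LF[3]=13
  step 13: row=13, L[13]='D', prepend. Next row=LF[13]=5
  step 14: row=5, L[5]='E', prepend. Next row=LF[5]=6
  step 15: row=6, L[6]='b', prepend. Next row=LF[6]=10
  step 16: row=10, L[10]='e', prepend. Next row=LF[10]=12
Reversed output: ebEDfDaBDEffDcF$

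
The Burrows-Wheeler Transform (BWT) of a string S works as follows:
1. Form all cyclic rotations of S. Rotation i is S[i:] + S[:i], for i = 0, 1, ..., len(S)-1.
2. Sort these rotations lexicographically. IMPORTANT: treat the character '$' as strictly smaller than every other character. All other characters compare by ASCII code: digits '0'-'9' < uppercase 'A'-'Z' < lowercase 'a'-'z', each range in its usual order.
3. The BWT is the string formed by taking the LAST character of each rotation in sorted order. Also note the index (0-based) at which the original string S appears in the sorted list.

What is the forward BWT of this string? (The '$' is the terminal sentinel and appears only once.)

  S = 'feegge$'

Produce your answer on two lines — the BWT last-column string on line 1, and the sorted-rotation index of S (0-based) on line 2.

All 7 rotations (rotation i = S[i:]+S[:i]):
  rot[0] = feegge$
  rot[1] = eegge$f
  rot[2] = egge$fe
  rot[3] = gge$fee
  rot[4] = ge$feeg
  rot[5] = e$feegg
  rot[6] = $feegge
Sorted (with $ < everything):
  sorted[0] = $feegge  (last char: 'e')
  sorted[1] = e$feegg  (last char: 'g')
  sorted[2] = eegge$f  (last char: 'f')
  sorted[3] = egge$fe  (last char: 'e')
  sorted[4] = feegge$  (last char: '$')
  sorted[5] = ge$feeg  (last char: 'g')
  sorted[6] = gge$fee  (last char: 'e')
Last column: egfe$ge
Original string S is at sorted index 4

Answer: egfe$ge
4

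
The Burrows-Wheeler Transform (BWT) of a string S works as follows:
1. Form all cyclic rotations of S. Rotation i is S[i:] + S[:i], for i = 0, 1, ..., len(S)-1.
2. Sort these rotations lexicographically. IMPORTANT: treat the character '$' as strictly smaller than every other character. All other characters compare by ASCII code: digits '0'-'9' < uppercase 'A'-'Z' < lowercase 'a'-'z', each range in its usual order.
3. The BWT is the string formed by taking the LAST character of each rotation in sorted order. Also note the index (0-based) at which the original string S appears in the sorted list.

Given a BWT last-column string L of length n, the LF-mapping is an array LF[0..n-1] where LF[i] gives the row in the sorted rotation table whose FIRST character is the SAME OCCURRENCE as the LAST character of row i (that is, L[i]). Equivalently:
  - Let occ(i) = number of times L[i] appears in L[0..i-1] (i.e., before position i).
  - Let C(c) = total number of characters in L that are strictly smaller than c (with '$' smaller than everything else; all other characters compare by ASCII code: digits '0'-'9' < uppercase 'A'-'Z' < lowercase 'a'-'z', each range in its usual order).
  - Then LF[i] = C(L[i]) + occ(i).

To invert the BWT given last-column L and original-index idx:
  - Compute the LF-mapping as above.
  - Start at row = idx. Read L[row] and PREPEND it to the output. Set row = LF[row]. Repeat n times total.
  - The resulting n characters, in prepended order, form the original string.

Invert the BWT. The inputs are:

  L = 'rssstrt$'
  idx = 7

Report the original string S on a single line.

LF mapping: 1 3 4 5 6 2 7 0
Walk LF starting at row 7, prepending L[row]:
  step 1: row=7, L[7]='$', prepend. Next row=LF[7]=0
  step 2: row=0, L[0]='r', prepend. Next row=LF[0]=1
  step 3: row=1, L[1]='s', prepend. Next row=LF[1]=3
  step 4: row=3, L[3]='s', prepend. Next row=LF[3]=5
  step 5: row=5, L[5]='r', prepend. Next row=LF[5]=2
  step 6: row=2, L[2]='s', prepend. Next row=LF[2]=4
  step 7: row=4, L[4]='t', prepend. Next row=LF[4]=6
  step 8: row=6, L[6]='t', prepend. Next row=LF[6]=7
Reversed output: ttsrssr$

Answer: ttsrssr$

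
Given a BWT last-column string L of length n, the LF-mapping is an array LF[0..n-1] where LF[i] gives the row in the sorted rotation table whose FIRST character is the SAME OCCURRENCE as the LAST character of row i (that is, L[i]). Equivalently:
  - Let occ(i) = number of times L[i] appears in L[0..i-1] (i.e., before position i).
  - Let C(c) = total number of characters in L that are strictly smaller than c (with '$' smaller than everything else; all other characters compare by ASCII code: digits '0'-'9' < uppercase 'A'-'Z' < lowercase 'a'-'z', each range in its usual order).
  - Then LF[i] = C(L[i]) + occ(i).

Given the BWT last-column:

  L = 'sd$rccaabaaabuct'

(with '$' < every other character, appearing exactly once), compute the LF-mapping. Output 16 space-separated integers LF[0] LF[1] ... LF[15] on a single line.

Char counts: '$':1, 'a':5, 'b':2, 'c':3, 'd':1, 'r':1, 's':1, 't':1, 'u':1
C (first-col start): C('$')=0, C('a')=1, C('b')=6, C('c')=8, C('d')=11, C('r')=12, C('s')=13, C('t')=14, C('u')=15
L[0]='s': occ=0, LF[0]=C('s')+0=13+0=13
L[1]='d': occ=0, LF[1]=C('d')+0=11+0=11
L[2]='$': occ=0, LF[2]=C('$')+0=0+0=0
L[3]='r': occ=0, LF[3]=C('r')+0=12+0=12
L[4]='c': occ=0, LF[4]=C('c')+0=8+0=8
L[5]='c': occ=1, LF[5]=C('c')+1=8+1=9
L[6]='a': occ=0, LF[6]=C('a')+0=1+0=1
L[7]='a': occ=1, LF[7]=C('a')+1=1+1=2
L[8]='b': occ=0, LF[8]=C('b')+0=6+0=6
L[9]='a': occ=2, LF[9]=C('a')+2=1+2=3
L[10]='a': occ=3, LF[10]=C('a')+3=1+3=4
L[11]='a': occ=4, LF[11]=C('a')+4=1+4=5
L[12]='b': occ=1, LF[12]=C('b')+1=6+1=7
L[13]='u': occ=0, LF[13]=C('u')+0=15+0=15
L[14]='c': occ=2, LF[14]=C('c')+2=8+2=10
L[15]='t': occ=0, LF[15]=C('t')+0=14+0=14

Answer: 13 11 0 12 8 9 1 2 6 3 4 5 7 15 10 14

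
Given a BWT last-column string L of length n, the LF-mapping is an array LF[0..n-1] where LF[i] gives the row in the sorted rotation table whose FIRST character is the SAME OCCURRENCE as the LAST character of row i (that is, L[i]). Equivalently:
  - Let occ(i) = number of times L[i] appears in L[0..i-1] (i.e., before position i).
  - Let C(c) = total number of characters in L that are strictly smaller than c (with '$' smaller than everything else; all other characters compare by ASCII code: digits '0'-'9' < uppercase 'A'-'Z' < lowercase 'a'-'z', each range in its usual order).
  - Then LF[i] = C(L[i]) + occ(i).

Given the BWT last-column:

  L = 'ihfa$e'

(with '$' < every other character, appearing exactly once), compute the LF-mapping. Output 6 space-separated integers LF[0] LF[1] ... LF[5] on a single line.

Answer: 5 4 3 1 0 2

Derivation:
Char counts: '$':1, 'a':1, 'e':1, 'f':1, 'h':1, 'i':1
C (first-col start): C('$')=0, C('a')=1, C('e')=2, C('f')=3, C('h')=4, C('i')=5
L[0]='i': occ=0, LF[0]=C('i')+0=5+0=5
L[1]='h': occ=0, LF[1]=C('h')+0=4+0=4
L[2]='f': occ=0, LF[2]=C('f')+0=3+0=3
L[3]='a': occ=0, LF[3]=C('a')+0=1+0=1
L[4]='$': occ=0, LF[4]=C('$')+0=0+0=0
L[5]='e': occ=0, LF[5]=C('e')+0=2+0=2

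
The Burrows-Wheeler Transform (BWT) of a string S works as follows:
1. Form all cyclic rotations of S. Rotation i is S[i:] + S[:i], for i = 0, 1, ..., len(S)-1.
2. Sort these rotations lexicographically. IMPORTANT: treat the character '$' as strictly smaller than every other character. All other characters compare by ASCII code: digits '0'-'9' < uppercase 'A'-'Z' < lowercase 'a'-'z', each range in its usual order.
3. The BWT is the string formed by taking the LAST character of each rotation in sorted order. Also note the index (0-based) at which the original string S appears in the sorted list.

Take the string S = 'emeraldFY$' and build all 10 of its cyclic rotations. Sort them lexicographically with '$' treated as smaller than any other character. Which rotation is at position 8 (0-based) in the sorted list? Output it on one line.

Answer: meraldFY$e

Derivation:
All 10 rotations (rotation i = S[i:]+S[:i]):
  rot[0] = emeraldFY$
  rot[1] = meraldFY$e
  rot[2] = eraldFY$em
  rot[3] = raldFY$eme
  rot[4] = aldFY$emer
  rot[5] = ldFY$emera
  rot[6] = dFY$emeral
  rot[7] = FY$emerald
  rot[8] = Y$emeraldF
  rot[9] = $emeraldFY
Sorted (with $ < everything):
  sorted[0] = $emeraldFY
  sorted[1] = FY$emerald
  sorted[2] = Y$emeraldF
  sorted[3] = aldFY$emer
  sorted[4] = dFY$emeral
  sorted[5] = emeraldFY$
  sorted[6] = eraldFY$em
  sorted[7] = ldFY$emera
  sorted[8] = meraldFY$e
  sorted[9] = raldFY$eme
sorted[8] = meraldFY$e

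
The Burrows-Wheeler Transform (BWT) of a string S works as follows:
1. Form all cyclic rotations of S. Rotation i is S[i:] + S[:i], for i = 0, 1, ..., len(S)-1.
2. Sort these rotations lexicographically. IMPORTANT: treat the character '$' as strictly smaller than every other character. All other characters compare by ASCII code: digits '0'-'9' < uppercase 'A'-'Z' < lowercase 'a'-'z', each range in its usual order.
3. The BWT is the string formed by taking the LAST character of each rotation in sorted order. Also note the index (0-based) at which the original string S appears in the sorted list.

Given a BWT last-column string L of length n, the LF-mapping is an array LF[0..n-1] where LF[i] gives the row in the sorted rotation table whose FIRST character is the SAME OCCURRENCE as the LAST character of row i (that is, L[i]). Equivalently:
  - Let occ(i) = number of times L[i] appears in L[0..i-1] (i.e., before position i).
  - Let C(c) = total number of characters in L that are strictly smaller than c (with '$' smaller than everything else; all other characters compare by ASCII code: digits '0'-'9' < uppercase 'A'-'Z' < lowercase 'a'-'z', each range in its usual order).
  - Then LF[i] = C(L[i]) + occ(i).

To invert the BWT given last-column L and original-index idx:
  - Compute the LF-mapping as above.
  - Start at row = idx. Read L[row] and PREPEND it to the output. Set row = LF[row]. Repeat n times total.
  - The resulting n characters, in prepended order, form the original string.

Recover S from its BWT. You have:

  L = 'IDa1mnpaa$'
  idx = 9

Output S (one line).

Answer: panamaD1I$

Derivation:
LF mapping: 3 2 4 1 7 8 9 5 6 0
Walk LF starting at row 9, prepending L[row]:
  step 1: row=9, L[9]='$', prepend. Next row=LF[9]=0
  step 2: row=0, L[0]='I', prepend. Next row=LF[0]=3
  step 3: row=3, L[3]='1', prepend. Next row=LF[3]=1
  step 4: row=1, L[1]='D', prepend. Next row=LF[1]=2
  step 5: row=2, L[2]='a', prepend. Next row=LF[2]=4
  step 6: row=4, L[4]='m', prepend. Next row=LF[4]=7
  step 7: row=7, L[7]='a', prepend. Next row=LF[7]=5
  step 8: row=5, L[5]='n', prepend. Next row=LF[5]=8
  step 9: row=8, L[8]='a', prepend. Next row=LF[8]=6
  step 10: row=6, L[6]='p', prepend. Next row=LF[6]=9
Reversed output: panamaD1I$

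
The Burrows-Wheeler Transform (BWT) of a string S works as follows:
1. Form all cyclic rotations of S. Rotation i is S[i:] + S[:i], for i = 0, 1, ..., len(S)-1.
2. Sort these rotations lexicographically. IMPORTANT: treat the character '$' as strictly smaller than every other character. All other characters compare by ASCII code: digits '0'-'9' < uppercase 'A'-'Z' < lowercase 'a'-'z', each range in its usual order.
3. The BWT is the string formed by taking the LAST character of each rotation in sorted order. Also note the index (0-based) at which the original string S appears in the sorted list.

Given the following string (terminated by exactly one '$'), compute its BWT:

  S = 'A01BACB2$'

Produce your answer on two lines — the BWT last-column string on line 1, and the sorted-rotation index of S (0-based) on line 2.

All 9 rotations (rotation i = S[i:]+S[:i]):
  rot[0] = A01BACB2$
  rot[1] = 01BACB2$A
  rot[2] = 1BACB2$A0
  rot[3] = BACB2$A01
  rot[4] = ACB2$A01B
  rot[5] = CB2$A01BA
  rot[6] = B2$A01BAC
  rot[7] = 2$A01BACB
  rot[8] = $A01BACB2
Sorted (with $ < everything):
  sorted[0] = $A01BACB2  (last char: '2')
  sorted[1] = 01BACB2$A  (last char: 'A')
  sorted[2] = 1BACB2$A0  (last char: '0')
  sorted[3] = 2$A01BACB  (last char: 'B')
  sorted[4] = A01BACB2$  (last char: '$')
  sorted[5] = ACB2$A01B  (last char: 'B')
  sorted[6] = B2$A01BAC  (last char: 'C')
  sorted[7] = BACB2$A01  (last char: '1')
  sorted[8] = CB2$A01BA  (last char: 'A')
Last column: 2A0B$BC1A
Original string S is at sorted index 4

Answer: 2A0B$BC1A
4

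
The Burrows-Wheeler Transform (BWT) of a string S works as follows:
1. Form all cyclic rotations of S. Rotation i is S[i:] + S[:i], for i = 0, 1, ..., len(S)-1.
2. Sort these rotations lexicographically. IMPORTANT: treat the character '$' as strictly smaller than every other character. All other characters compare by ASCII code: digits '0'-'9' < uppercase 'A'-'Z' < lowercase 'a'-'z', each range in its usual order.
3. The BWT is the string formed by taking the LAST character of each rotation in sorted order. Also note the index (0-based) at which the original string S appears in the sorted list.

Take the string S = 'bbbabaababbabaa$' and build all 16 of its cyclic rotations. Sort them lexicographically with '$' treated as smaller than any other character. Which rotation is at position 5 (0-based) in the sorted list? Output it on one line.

All 16 rotations (rotation i = S[i:]+S[:i]):
  rot[0] = bbbabaababbabaa$
  rot[1] = bbabaababbabaa$b
  rot[2] = babaababbabaa$bb
  rot[3] = abaababbabaa$bbb
  rot[4] = baababbabaa$bbba
  rot[5] = aababbabaa$bbbab
  rot[6] = ababbabaa$bbbaba
  rot[7] = babbabaa$bbbabaa
  rot[8] = abbabaa$bbbabaab
  rot[9] = bbabaa$bbbabaaba
  rot[10] = babaa$bbbabaabab
  rot[11] = abaa$bbbabaababb
  rot[12] = baa$bbbabaababba
  rot[13] = aa$bbbabaababbab
  rot[14] = a$bbbabaababbaba
  rot[15] = $bbbabaababbabaa
Sorted (with $ < everything):
  sorted[0] = $bbbabaababbabaa
  sorted[1] = a$bbbabaababbaba
  sorted[2] = aa$bbbabaababbab
  sorted[3] = aababbabaa$bbbab
  sorted[4] = abaa$bbbabaababb
  sorted[5] = abaababbabaa$bbb
  sorted[6] = ababbabaa$bbbaba
  sorted[7] = abbabaa$bbbabaab
  sorted[8] = baa$bbbabaababba
  sorted[9] = baababbabaa$bbba
  sorted[10] = babaa$bbbabaabab
  sorted[11] = babaababbabaa$bb
  sorted[12] = babbabaa$bbbabaa
  sorted[13] = bbabaa$bbbabaaba
  sorted[14] = bbabaababbabaa$b
  sorted[15] = bbbabaababbabaa$
sorted[5] = abaababbabaa$bbb

Answer: abaababbabaa$bbb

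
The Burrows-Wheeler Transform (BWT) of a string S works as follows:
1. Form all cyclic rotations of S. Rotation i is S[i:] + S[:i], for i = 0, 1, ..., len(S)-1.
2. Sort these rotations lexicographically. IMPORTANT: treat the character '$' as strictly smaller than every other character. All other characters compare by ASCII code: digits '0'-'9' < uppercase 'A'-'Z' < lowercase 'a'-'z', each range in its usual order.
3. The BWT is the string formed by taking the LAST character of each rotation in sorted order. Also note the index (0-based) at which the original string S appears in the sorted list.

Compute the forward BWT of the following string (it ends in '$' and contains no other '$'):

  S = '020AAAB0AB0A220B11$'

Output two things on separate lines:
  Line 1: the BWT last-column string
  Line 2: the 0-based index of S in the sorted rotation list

All 19 rotations (rotation i = S[i:]+S[:i]):
  rot[0] = 020AAAB0AB0A220B11$
  rot[1] = 20AAAB0AB0A220B11$0
  rot[2] = 0AAAB0AB0A220B11$02
  rot[3] = AAAB0AB0A220B11$020
  rot[4] = AAB0AB0A220B11$020A
  rot[5] = AB0AB0A220B11$020AA
  rot[6] = B0AB0A220B11$020AAA
  rot[7] = 0AB0A220B11$020AAAB
  rot[8] = AB0A220B11$020AAAB0
  rot[9] = B0A220B11$020AAAB0A
  rot[10] = 0A220B11$020AAAB0AB
  rot[11] = A220B11$020AAAB0AB0
  rot[12] = 220B11$020AAAB0AB0A
  rot[13] = 20B11$020AAAB0AB0A2
  rot[14] = 0B11$020AAAB0AB0A22
  rot[15] = B11$020AAAB0AB0A220
  rot[16] = 11$020AAAB0AB0A220B
  rot[17] = 1$020AAAB0AB0A220B1
  rot[18] = $020AAAB0AB0A220B11
Sorted (with $ < everything):
  sorted[0] = $020AAAB0AB0A220B11  (last char: '1')
  sorted[1] = 020AAAB0AB0A220B11$  (last char: '$')
  sorted[2] = 0A220B11$020AAAB0AB  (last char: 'B')
  sorted[3] = 0AAAB0AB0A220B11$02  (last char: '2')
  sorted[4] = 0AB0A220B11$020AAAB  (last char: 'B')
  sorted[5] = 0B11$020AAAB0AB0A22  (last char: '2')
  sorted[6] = 1$020AAAB0AB0A220B1  (last char: '1')
  sorted[7] = 11$020AAAB0AB0A220B  (last char: 'B')
  sorted[8] = 20AAAB0AB0A220B11$0  (last char: '0')
  sorted[9] = 20B11$020AAAB0AB0A2  (last char: '2')
  sorted[10] = 220B11$020AAAB0AB0A  (last char: 'A')
  sorted[11] = A220B11$020AAAB0AB0  (last char: '0')
  sorted[12] = AAAB0AB0A220B11$020  (last char: '0')
  sorted[13] = AAB0AB0A220B11$020A  (last char: 'A')
  sorted[14] = AB0A220B11$020AAAB0  (last char: '0')
  sorted[15] = AB0AB0A220B11$020AA  (last char: 'A')
  sorted[16] = B0A220B11$020AAAB0A  (last char: 'A')
  sorted[17] = B0AB0A220B11$020AAA  (last char: 'A')
  sorted[18] = B11$020AAAB0AB0A220  (last char: '0')
Last column: 1$B2B21B02A00A0AAA0
Original string S is at sorted index 1

Answer: 1$B2B21B02A00A0AAA0
1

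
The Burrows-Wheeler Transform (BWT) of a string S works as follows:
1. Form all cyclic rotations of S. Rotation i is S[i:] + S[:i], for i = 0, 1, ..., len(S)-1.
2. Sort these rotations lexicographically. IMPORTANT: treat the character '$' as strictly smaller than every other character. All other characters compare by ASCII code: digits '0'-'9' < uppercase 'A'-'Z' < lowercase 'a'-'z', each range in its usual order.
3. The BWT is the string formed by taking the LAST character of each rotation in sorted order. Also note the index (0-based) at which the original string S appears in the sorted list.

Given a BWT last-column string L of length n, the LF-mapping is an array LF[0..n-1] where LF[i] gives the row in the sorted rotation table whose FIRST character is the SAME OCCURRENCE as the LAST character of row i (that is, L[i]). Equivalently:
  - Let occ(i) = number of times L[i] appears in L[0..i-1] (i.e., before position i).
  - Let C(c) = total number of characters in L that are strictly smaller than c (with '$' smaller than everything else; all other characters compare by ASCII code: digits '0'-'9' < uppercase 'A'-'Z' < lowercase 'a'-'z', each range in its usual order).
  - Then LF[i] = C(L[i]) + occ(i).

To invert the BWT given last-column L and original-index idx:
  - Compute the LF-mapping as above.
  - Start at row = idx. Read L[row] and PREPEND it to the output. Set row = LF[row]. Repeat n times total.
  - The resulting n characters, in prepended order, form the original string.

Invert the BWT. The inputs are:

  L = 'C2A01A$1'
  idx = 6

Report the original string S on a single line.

LF mapping: 7 4 5 1 2 6 0 3
Walk LF starting at row 6, prepending L[row]:
  step 1: row=6, L[6]='$', prepend. Next row=LF[6]=0
  step 2: row=0, L[0]='C', prepend. Next row=LF[0]=7
  step 3: row=7, L[7]='1', prepend. Next row=LF[7]=3
  step 4: row=3, L[3]='0', prepend. Next row=LF[3]=1
  step 5: row=1, L[1]='2', prepend. Next row=LF[1]=4
  step 6: row=4, L[4]='1', prepend. Next row=LF[4]=2
  step 7: row=2, L[2]='A', prepend. Next row=LF[2]=5
  step 8: row=5, L[5]='A', prepend. Next row=LF[5]=6
Reversed output: AA1201C$

Answer: AA1201C$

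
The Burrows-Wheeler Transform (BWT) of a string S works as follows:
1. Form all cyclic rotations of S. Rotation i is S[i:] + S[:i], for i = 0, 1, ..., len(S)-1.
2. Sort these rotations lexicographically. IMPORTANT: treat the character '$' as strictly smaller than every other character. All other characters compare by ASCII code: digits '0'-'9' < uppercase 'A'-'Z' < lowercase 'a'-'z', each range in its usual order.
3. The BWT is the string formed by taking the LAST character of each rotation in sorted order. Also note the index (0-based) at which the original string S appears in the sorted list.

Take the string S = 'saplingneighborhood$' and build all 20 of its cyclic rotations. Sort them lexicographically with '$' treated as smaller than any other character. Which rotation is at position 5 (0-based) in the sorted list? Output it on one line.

Answer: ghborhood$saplingnei

Derivation:
All 20 rotations (rotation i = S[i:]+S[:i]):
  rot[0] = saplingneighborhood$
  rot[1] = aplingneighborhood$s
  rot[2] = plingneighborhood$sa
  rot[3] = lingneighborhood$sap
  rot[4] = ingneighborhood$sapl
  rot[5] = ngneighborhood$sapli
  rot[6] = gneighborhood$saplin
  rot[7] = neighborhood$sapling
  rot[8] = eighborhood$saplingn
  rot[9] = ighborhood$saplingne
  rot[10] = ghborhood$saplingnei
  rot[11] = hborhood$saplingneig
  rot[12] = borhood$saplingneigh
  rot[13] = orhood$saplingneighb
  rot[14] = rhood$saplingneighbo
  rot[15] = hood$saplingneighbor
  rot[16] = ood$saplingneighborh
  rot[17] = od$saplingneighborho
  rot[18] = d$saplingneighborhoo
  rot[19] = $saplingneighborhood
Sorted (with $ < everything):
  sorted[0] = $saplingneighborhood
  sorted[1] = aplingneighborhood$s
  sorted[2] = borhood$saplingneigh
  sorted[3] = d$saplingneighborhoo
  sorted[4] = eighborhood$saplingn
  sorted[5] = ghborhood$saplingnei
  sorted[6] = gneighborhood$saplin
  sorted[7] = hborhood$saplingneig
  sorted[8] = hood$saplingneighbor
  sorted[9] = ighborhood$saplingne
  sorted[10] = ingneighborhood$sapl
  sorted[11] = lingneighborhood$sap
  sorted[12] = neighborhood$sapling
  sorted[13] = ngneighborhood$sapli
  sorted[14] = od$saplingneighborho
  sorted[15] = ood$saplingneighborh
  sorted[16] = orhood$saplingneighb
  sorted[17] = plingneighborhood$sa
  sorted[18] = rhood$saplingneighbo
  sorted[19] = saplingneighborhood$
sorted[5] = ghborhood$saplingnei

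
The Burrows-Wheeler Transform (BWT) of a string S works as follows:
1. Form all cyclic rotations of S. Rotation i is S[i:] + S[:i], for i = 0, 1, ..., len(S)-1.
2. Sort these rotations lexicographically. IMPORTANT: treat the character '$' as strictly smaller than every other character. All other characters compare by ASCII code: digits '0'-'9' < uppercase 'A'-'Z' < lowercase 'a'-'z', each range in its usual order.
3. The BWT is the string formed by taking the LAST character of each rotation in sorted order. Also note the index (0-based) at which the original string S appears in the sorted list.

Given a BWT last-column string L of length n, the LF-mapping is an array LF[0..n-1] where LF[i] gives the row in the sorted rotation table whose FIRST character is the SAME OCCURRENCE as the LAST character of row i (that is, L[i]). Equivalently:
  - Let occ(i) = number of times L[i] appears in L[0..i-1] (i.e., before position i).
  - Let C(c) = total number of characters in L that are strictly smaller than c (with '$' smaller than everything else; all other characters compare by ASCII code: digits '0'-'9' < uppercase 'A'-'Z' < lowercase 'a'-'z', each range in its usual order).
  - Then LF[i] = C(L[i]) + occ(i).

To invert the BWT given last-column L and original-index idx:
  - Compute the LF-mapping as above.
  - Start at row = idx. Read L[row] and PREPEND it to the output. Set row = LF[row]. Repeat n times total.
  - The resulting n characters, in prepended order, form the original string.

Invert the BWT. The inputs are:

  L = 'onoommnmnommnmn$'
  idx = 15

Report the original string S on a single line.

LF mapping: 12 7 13 14 1 2 8 3 9 15 4 5 10 6 11 0
Walk LF starting at row 15, prepending L[row]:
  step 1: row=15, L[15]='$', prepend. Next row=LF[15]=0
  step 2: row=0, L[0]='o', prepend. Next row=LF[0]=12
  step 3: row=12, L[12]='n', prepend. Next row=LF[12]=10
  step 4: row=10, L[10]='m', prepend. Next row=LF[10]=4
  step 5: row=4, L[4]='m', prepend. Next row=LF[4]=1
  step 6: row=1, L[1]='n', prepend. Next row=LF[1]=7
  step 7: row=7, L[7]='m', prepend. Next row=LF[7]=3
  step 8: row=3, L[3]='o', prepend. Next row=LF[3]=14
  step 9: row=14, L[14]='n', prepend. Next row=LF[14]=11
  step 10: row=11, L[11]='m', prepend. Next row=LF[11]=5
  step 11: row=5, L[5]='m', prepend. Next row=LF[5]=2
  step 12: row=2, L[2]='o', prepend. Next row=LF[2]=13
  step 13: row=13, L[13]='m', prepend. Next row=LF[13]=6
  step 14: row=6, L[6]='n', prepend. Next row=LF[6]=8
  step 15: row=8, L[8]='n', prepend. Next row=LF[8]=9
  step 16: row=9, L[9]='o', prepend. Next row=LF[9]=15
Reversed output: onnmommnomnmmno$

Answer: onnmommnomnmmno$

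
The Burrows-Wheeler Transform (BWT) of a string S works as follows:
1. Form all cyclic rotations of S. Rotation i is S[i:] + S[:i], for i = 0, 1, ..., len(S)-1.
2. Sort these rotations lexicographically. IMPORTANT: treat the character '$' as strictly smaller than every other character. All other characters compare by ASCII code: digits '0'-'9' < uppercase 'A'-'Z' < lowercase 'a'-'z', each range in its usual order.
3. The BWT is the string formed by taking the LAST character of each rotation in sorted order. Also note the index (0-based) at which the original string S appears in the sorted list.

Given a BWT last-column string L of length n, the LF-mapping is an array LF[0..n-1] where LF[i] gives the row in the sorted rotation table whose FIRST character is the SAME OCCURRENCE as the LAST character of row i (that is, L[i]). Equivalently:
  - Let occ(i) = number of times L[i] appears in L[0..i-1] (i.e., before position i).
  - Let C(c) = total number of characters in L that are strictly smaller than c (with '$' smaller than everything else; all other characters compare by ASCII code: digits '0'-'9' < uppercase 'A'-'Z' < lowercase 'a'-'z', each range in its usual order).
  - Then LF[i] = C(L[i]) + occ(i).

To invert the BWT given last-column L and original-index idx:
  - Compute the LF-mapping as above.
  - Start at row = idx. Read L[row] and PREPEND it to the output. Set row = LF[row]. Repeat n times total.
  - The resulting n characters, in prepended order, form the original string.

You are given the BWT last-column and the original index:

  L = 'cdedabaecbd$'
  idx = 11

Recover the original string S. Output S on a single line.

Answer: edabdeacdbc$

Derivation:
LF mapping: 5 7 10 8 1 3 2 11 6 4 9 0
Walk LF starting at row 11, prepending L[row]:
  step 1: row=11, L[11]='$', prepend. Next row=LF[11]=0
  step 2: row=0, L[0]='c', prepend. Next row=LF[0]=5
  step 3: row=5, L[5]='b', prepend. Next row=LF[5]=3
  step 4: row=3, L[3]='d', prepend. Next row=LF[3]=8
  step 5: row=8, L[8]='c', prepend. Next row=LF[8]=6
  step 6: row=6, L[6]='a', prepend. Next row=LF[6]=2
  step 7: row=2, L[2]='e', prepend. Next row=LF[2]=10
  step 8: row=10, L[10]='d', prepend. Next row=LF[10]=9
  step 9: row=9, L[9]='b', prepend. Next row=LF[9]=4
  step 10: row=4, L[4]='a', prepend. Next row=LF[4]=1
  step 11: row=1, L[1]='d', prepend. Next row=LF[1]=7
  step 12: row=7, L[7]='e', prepend. Next row=LF[7]=11
Reversed output: edabdeacdbc$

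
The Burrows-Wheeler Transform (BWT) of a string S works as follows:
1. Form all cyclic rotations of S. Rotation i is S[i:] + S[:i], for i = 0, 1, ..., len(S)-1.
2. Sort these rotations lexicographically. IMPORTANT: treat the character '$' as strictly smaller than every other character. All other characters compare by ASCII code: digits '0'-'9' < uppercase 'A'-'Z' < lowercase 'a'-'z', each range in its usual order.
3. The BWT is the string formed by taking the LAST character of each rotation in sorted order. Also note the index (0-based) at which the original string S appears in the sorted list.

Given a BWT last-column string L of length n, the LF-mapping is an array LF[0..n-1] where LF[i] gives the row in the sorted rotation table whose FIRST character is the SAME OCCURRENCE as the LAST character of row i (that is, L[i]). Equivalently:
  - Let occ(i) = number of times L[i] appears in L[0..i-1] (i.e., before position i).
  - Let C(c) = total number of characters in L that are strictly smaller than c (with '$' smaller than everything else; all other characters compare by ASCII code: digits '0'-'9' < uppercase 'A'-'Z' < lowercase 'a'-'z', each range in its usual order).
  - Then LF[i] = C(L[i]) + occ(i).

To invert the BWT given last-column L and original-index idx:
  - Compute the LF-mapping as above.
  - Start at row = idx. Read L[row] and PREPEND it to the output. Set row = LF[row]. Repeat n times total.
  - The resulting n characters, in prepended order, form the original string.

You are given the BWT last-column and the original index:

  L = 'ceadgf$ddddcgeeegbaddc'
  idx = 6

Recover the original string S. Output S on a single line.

Answer: cgeeaafcdddddbeedgdgc$

Derivation:
LF mapping: 4 14 1 7 19 18 0 8 9 10 11 5 20 15 16 17 21 3 2 12 13 6
Walk LF starting at row 6, prepending L[row]:
  step 1: row=6, L[6]='$', prepend. Next row=LF[6]=0
  step 2: row=0, L[0]='c', prepend. Next row=LF[0]=4
  step 3: row=4, L[4]='g', prepend. Next row=LF[4]=19
  step 4: row=19, L[19]='d', prepend. Next row=LF[19]=12
  step 5: row=12, L[12]='g', prepend. Next row=LF[12]=20
  step 6: row=20, L[20]='d', prepend. Next row=LF[20]=13
  step 7: row=13, L[13]='e', prepend. Next row=LF[13]=15
  step 8: row=15, L[15]='e', prepend. Next row=LF[15]=17
  step 9: row=17, L[17]='b', prepend. Next row=LF[17]=3
  step 10: row=3, L[3]='d', prepend. Next row=LF[3]=7
  step 11: row=7, L[7]='d', prepend. Next row=LF[7]=8
  step 12: row=8, L[8]='d', prepend. Next row=LF[8]=9
  step 13: row=9, L[9]='d', prepend. Next row=LF[9]=10
  step 14: row=10, L[10]='d', prepend. Next row=LF[10]=11
  step 15: row=11, L[11]='c', prepend. Next row=LF[11]=5
  step 16: row=5, L[5]='f', prepend. Next row=LF[5]=18
  step 17: row=18, L[18]='a', prepend. Next row=LF[18]=2
  step 18: row=2, L[2]='a', prepend. Next row=LF[2]=1
  step 19: row=1, L[1]='e', prepend. Next row=LF[1]=14
  step 20: row=14, L[14]='e', prepend. Next row=LF[14]=16
  step 21: row=16, L[16]='g', prepend. Next row=LF[16]=21
  step 22: row=21, L[21]='c', prepend. Next row=LF[21]=6
Reversed output: cgeeaafcdddddbeedgdgc$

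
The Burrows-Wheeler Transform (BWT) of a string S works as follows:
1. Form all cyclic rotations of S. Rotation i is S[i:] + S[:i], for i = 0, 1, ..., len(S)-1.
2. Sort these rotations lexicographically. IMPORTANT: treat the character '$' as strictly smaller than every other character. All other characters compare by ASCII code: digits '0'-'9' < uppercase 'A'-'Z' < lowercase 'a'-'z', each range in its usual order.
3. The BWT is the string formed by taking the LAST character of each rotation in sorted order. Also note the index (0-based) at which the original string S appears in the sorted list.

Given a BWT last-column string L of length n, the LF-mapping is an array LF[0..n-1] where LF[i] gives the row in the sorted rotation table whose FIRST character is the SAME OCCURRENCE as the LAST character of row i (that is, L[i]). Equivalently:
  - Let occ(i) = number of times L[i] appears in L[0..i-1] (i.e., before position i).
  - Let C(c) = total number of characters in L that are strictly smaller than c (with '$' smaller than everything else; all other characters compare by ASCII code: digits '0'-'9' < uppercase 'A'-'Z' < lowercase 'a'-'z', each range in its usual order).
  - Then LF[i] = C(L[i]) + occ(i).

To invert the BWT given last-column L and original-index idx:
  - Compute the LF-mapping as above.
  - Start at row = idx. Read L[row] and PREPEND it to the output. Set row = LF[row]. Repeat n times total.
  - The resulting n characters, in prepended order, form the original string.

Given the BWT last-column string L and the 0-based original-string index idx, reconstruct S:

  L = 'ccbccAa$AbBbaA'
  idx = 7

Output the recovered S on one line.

LF mapping: 10 11 7 12 13 1 5 0 2 8 4 9 6 3
Walk LF starting at row 7, prepending L[row]:
  step 1: row=7, L[7]='$', prepend. Next row=LF[7]=0
  step 2: row=0, L[0]='c', prepend. Next row=LF[0]=10
  step 3: row=10, L[10]='B', prepend. Next row=LF[10]=4
  step 4: row=4, L[4]='c', prepend. Next row=LF[4]=13
  step 5: row=13, L[13]='A', prepend. Next row=LF[13]=3
  step 6: row=3, L[3]='c', prepend. Next row=LF[3]=12
  step 7: row=12, L[12]='a', prepend. Next row=LF[12]=6
  step 8: row=6, L[6]='a', prepend. Next row=LF[6]=5
  step 9: row=5, L[5]='A', prepend. Next row=LF[5]=1
  step 10: row=1, L[1]='c', prepend. Next row=LF[1]=11
  step 11: row=11, L[11]='b', prepend. Next row=LF[11]=9
  step 12: row=9, L[9]='b', prepend. Next row=LF[9]=8
  step 13: row=8, L[8]='A', prepend. Next row=LF[8]=2
  step 14: row=2, L[2]='b', prepend. Next row=LF[2]=7
Reversed output: bAbbcAaacAcBc$

Answer: bAbbcAaacAcBc$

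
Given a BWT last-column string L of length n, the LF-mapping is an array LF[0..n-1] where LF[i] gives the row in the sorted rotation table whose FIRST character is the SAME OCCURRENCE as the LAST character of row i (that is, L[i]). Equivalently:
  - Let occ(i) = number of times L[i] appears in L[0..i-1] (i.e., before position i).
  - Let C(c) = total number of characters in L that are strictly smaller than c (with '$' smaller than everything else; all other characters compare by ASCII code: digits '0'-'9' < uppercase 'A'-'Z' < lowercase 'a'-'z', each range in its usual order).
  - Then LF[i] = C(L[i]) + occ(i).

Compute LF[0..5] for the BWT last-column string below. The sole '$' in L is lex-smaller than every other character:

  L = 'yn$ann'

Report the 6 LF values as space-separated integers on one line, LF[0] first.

Char counts: '$':1, 'a':1, 'n':3, 'y':1
C (first-col start): C('$')=0, C('a')=1, C('n')=2, C('y')=5
L[0]='y': occ=0, LF[0]=C('y')+0=5+0=5
L[1]='n': occ=0, LF[1]=C('n')+0=2+0=2
L[2]='$': occ=0, LF[2]=C('$')+0=0+0=0
L[3]='a': occ=0, LF[3]=C('a')+0=1+0=1
L[4]='n': occ=1, LF[4]=C('n')+1=2+1=3
L[5]='n': occ=2, LF[5]=C('n')+2=2+2=4

Answer: 5 2 0 1 3 4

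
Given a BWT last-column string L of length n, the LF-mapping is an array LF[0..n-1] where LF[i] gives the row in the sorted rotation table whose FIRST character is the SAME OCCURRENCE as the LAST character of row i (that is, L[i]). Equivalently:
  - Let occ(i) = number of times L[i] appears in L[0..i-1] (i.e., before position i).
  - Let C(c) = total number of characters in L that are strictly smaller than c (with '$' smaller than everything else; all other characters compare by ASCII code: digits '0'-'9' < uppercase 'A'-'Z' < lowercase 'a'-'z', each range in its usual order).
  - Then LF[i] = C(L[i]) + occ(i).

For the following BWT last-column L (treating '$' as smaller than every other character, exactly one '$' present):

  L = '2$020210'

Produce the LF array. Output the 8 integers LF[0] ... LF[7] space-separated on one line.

Answer: 5 0 1 6 2 7 4 3

Derivation:
Char counts: '$':1, '0':3, '1':1, '2':3
C (first-col start): C('$')=0, C('0')=1, C('1')=4, C('2')=5
L[0]='2': occ=0, LF[0]=C('2')+0=5+0=5
L[1]='$': occ=0, LF[1]=C('$')+0=0+0=0
L[2]='0': occ=0, LF[2]=C('0')+0=1+0=1
L[3]='2': occ=1, LF[3]=C('2')+1=5+1=6
L[4]='0': occ=1, LF[4]=C('0')+1=1+1=2
L[5]='2': occ=2, LF[5]=C('2')+2=5+2=7
L[6]='1': occ=0, LF[6]=C('1')+0=4+0=4
L[7]='0': occ=2, LF[7]=C('0')+2=1+2=3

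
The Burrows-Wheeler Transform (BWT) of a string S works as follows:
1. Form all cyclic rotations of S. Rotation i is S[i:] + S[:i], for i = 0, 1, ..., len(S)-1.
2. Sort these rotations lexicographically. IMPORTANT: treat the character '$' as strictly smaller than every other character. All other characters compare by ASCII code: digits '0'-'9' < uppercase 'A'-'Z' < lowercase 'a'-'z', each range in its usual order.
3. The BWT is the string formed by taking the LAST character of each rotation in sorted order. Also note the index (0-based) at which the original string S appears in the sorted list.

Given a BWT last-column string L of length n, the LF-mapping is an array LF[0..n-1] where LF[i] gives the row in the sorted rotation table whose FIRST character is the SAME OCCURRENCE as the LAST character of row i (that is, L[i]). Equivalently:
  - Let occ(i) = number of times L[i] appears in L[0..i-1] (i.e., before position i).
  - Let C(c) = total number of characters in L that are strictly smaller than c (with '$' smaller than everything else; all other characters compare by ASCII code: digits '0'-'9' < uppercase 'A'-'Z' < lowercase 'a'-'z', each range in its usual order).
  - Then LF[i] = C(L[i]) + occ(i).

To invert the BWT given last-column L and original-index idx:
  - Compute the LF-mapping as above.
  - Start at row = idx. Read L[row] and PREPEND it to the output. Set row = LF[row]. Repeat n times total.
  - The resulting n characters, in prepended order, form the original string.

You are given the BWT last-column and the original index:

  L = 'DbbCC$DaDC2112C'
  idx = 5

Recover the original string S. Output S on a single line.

LF mapping: 9 13 14 5 6 0 10 12 11 7 3 1 2 4 8
Walk LF starting at row 5, prepending L[row]:
  step 1: row=5, L[5]='$', prepend. Next row=LF[5]=0
  step 2: row=0, L[0]='D', prepend. Next row=LF[0]=9
  step 3: row=9, L[9]='C', prepend. Next row=LF[9]=7
  step 4: row=7, L[7]='a', prepend. Next row=LF[7]=12
  step 5: row=12, L[12]='1', prepend. Next row=LF[12]=2
  step 6: row=2, L[2]='b', prepend. Next row=LF[2]=14
  step 7: row=14, L[14]='C', prepend. Next row=LF[14]=8
  step 8: row=8, L[8]='D', prepend. Next row=LF[8]=11
  step 9: row=11, L[11]='1', prepend. Next row=LF[11]=1
  step 10: row=1, L[1]='b', prepend. Next row=LF[1]=13
  step 11: row=13, L[13]='2', prepend. Next row=LF[13]=4
  step 12: row=4, L[4]='C', prepend. Next row=LF[4]=6
  step 13: row=6, L[6]='D', prepend. Next row=LF[6]=10
  step 14: row=10, L[10]='2', prepend. Next row=LF[10]=3
  step 15: row=3, L[3]='C', prepend. Next row=LF[3]=5
Reversed output: C2DC2b1DCb1aCD$

Answer: C2DC2b1DCb1aCD$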